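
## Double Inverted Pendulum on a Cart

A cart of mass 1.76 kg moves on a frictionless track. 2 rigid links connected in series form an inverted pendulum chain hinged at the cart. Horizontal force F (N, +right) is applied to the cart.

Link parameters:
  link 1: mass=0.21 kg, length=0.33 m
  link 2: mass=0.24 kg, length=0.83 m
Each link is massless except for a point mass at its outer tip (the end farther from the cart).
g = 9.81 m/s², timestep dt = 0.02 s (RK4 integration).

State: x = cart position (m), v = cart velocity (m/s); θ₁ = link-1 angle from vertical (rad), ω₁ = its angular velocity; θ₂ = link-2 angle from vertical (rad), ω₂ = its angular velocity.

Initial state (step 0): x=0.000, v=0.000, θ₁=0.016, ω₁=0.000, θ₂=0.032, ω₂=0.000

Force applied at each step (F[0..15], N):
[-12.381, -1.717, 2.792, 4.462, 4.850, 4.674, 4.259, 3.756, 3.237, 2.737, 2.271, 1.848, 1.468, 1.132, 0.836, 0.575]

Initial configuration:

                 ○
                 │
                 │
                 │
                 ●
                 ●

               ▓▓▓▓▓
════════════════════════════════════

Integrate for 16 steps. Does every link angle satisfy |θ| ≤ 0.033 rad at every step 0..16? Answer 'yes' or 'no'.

apply F[0]=-12.381 → step 1: x=-0.001, v=-0.142, θ₁=0.020, ω₁=0.429, θ₂=0.032, ω₂=0.007
apply F[1]=-1.717 → step 2: x=-0.004, v=-0.162, θ₁=0.030, ω₁=0.502, θ₂=0.032, ω₂=0.011
apply F[2]=+2.792 → step 3: x=-0.007, v=-0.132, θ₁=0.039, ω₁=0.433, θ₂=0.032, ω₂=0.010
apply F[3]=+4.462 → step 4: x=-0.010, v=-0.084, θ₁=0.046, ω₁=0.319, θ₂=0.033, ω₂=0.005
apply F[4]=+4.850 → step 5: x=-0.011, v=-0.031, θ₁=0.052, ω₁=0.200, θ₂=0.033, ω₂=-0.004
apply F[5]=+4.674 → step 6: x=-0.011, v=0.019, θ₁=0.054, ω₁=0.093, θ₂=0.032, ω₂=-0.014
apply F[6]=+4.259 → step 7: x=-0.010, v=0.065, θ₁=0.055, ω₁=0.003, θ₂=0.032, ω₂=-0.026
apply F[7]=+3.756 → step 8: x=-0.008, v=0.105, θ₁=0.055, ω₁=-0.068, θ₂=0.031, ω₂=-0.038
apply F[8]=+3.237 → step 9: x=-0.006, v=0.139, θ₁=0.053, ω₁=-0.124, θ₂=0.031, ω₂=-0.050
apply F[9]=+2.737 → step 10: x=-0.003, v=0.167, θ₁=0.050, ω₁=-0.165, θ₂=0.029, ω₂=-0.061
apply F[10]=+2.271 → step 11: x=0.001, v=0.191, θ₁=0.046, ω₁=-0.193, θ₂=0.028, ω₂=-0.070
apply F[11]=+1.848 → step 12: x=0.005, v=0.210, θ₁=0.042, ω₁=-0.212, θ₂=0.027, ω₂=-0.079
apply F[12]=+1.468 → step 13: x=0.009, v=0.224, θ₁=0.038, ω₁=-0.223, θ₂=0.025, ω₂=-0.086
apply F[13]=+1.132 → step 14: x=0.014, v=0.235, θ₁=0.034, ω₁=-0.227, θ₂=0.023, ω₂=-0.092
apply F[14]=+0.836 → step 15: x=0.019, v=0.243, θ₁=0.029, ω₁=-0.226, θ₂=0.021, ω₂=-0.097
apply F[15]=+0.575 → step 16: x=0.023, v=0.248, θ₁=0.025, ω₁=-0.222, θ₂=0.019, ω₂=-0.100
Max |angle| over trajectory = 0.055 rad; bound = 0.033 → exceeded.

Answer: no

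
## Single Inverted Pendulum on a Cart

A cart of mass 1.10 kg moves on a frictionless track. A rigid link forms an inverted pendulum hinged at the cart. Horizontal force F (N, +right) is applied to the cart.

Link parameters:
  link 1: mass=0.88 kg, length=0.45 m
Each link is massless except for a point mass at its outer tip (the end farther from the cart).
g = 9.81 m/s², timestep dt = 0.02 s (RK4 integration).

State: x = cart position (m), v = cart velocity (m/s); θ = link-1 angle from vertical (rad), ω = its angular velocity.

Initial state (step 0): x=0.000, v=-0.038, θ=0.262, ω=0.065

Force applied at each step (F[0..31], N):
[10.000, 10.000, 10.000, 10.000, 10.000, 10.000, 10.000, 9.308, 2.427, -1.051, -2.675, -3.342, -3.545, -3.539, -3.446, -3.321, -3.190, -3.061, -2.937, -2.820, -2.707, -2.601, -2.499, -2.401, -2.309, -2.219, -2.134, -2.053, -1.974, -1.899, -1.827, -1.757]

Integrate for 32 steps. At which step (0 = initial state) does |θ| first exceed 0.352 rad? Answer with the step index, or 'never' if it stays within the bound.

apply F[0]=+10.000 → step 1: x=0.001, v=0.097, θ=0.262, ω=-0.112
apply F[1]=+10.000 → step 2: x=0.004, v=0.233, θ=0.257, ω=-0.292
apply F[2]=+10.000 → step 3: x=0.010, v=0.370, θ=0.250, ω=-0.477
apply F[3]=+10.000 → step 4: x=0.019, v=0.509, θ=0.238, ω=-0.671
apply F[4]=+10.000 → step 5: x=0.030, v=0.651, θ=0.223, ω=-0.879
apply F[5]=+10.000 → step 6: x=0.045, v=0.797, θ=0.203, ω=-1.102
apply F[6]=+10.000 → step 7: x=0.062, v=0.947, θ=0.179, ω=-1.347
apply F[7]=+9.308 → step 8: x=0.083, v=1.090, θ=0.149, ω=-1.590
apply F[8]=+2.427 → step 9: x=0.105, v=1.116, θ=0.118, ω=-1.588
apply F[9]=-1.051 → step 10: x=0.127, v=1.083, θ=0.087, ω=-1.471
apply F[10]=-2.675 → step 11: x=0.148, v=1.024, θ=0.059, ω=-1.309
apply F[11]=-3.342 → step 12: x=0.167, v=0.956, θ=0.035, ω=-1.139
apply F[12]=-3.545 → step 13: x=0.186, v=0.888, θ=0.014, ω=-0.977
apply F[13]=-3.539 → step 14: x=0.203, v=0.823, θ=-0.004, ω=-0.831
apply F[14]=-3.446 → step 15: x=0.219, v=0.763, θ=-0.020, ω=-0.701
apply F[15]=-3.321 → step 16: x=0.234, v=0.706, θ=-0.033, ω=-0.588
apply F[16]=-3.190 → step 17: x=0.247, v=0.654, θ=-0.043, ω=-0.489
apply F[17]=-3.061 → step 18: x=0.260, v=0.606, θ=-0.052, ω=-0.403
apply F[18]=-2.937 → step 19: x=0.271, v=0.562, θ=-0.060, ω=-0.329
apply F[19]=-2.820 → step 20: x=0.282, v=0.520, θ=-0.065, ω=-0.264
apply F[20]=-2.707 → step 21: x=0.292, v=0.482, θ=-0.070, ω=-0.208
apply F[21]=-2.601 → step 22: x=0.302, v=0.446, θ=-0.074, ω=-0.160
apply F[22]=-2.499 → step 23: x=0.310, v=0.412, θ=-0.077, ω=-0.119
apply F[23]=-2.401 → step 24: x=0.318, v=0.381, θ=-0.079, ω=-0.083
apply F[24]=-2.309 → step 25: x=0.325, v=0.352, θ=-0.080, ω=-0.053
apply F[25]=-2.219 → step 26: x=0.332, v=0.324, θ=-0.081, ω=-0.027
apply F[26]=-2.134 → step 27: x=0.338, v=0.298, θ=-0.081, ω=-0.004
apply F[27]=-2.053 → step 28: x=0.344, v=0.273, θ=-0.081, ω=0.015
apply F[28]=-1.974 → step 29: x=0.349, v=0.250, θ=-0.081, ω=0.031
apply F[29]=-1.899 → step 30: x=0.354, v=0.228, θ=-0.080, ω=0.044
apply F[30]=-1.827 → step 31: x=0.358, v=0.208, θ=-0.079, ω=0.056
apply F[31]=-1.757 → step 32: x=0.362, v=0.188, θ=-0.078, ω=0.065
max |θ| = 0.262 ≤ 0.352 over all 33 states.

Answer: never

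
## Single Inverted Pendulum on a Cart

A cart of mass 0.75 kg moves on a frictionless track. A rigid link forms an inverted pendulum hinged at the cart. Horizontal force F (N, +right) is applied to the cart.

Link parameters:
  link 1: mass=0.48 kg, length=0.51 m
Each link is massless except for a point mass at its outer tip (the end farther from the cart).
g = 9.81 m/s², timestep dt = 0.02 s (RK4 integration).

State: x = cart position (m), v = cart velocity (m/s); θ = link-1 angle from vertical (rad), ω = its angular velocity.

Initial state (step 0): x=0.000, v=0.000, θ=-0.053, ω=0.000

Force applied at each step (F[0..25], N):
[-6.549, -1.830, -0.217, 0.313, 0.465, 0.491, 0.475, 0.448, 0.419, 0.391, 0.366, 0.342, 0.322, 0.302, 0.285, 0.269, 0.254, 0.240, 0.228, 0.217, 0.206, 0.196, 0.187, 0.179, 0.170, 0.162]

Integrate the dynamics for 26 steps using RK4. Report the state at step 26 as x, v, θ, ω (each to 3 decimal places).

Answer: x=-0.052, v=-0.026, θ=0.010, ω=-0.003

Derivation:
apply F[0]=-6.549 → step 1: x=-0.002, v=-0.168, θ=-0.050, ω=0.309
apply F[1]=-1.830 → step 2: x=-0.005, v=-0.211, θ=-0.043, ω=0.375
apply F[2]=-0.217 → step 3: x=-0.010, v=-0.212, θ=-0.036, ω=0.361
apply F[3]=+0.313 → step 4: x=-0.014, v=-0.199, θ=-0.029, ω=0.325
apply F[4]=+0.465 → step 5: x=-0.018, v=-0.184, θ=-0.023, ω=0.284
apply F[5]=+0.491 → step 6: x=-0.021, v=-0.168, θ=-0.017, ω=0.246
apply F[6]=+0.475 → step 7: x=-0.024, v=-0.154, θ=-0.013, ω=0.212
apply F[7]=+0.448 → step 8: x=-0.027, v=-0.140, θ=-0.009, ω=0.181
apply F[8]=+0.419 → step 9: x=-0.030, v=-0.128, θ=-0.006, ω=0.155
apply F[9]=+0.391 → step 10: x=-0.032, v=-0.117, θ=-0.003, ω=0.132
apply F[10]=+0.366 → step 11: x=-0.035, v=-0.107, θ=-0.000, ω=0.112
apply F[11]=+0.342 → step 12: x=-0.037, v=-0.098, θ=0.002, ω=0.094
apply F[12]=+0.322 → step 13: x=-0.039, v=-0.090, θ=0.003, ω=0.079
apply F[13]=+0.302 → step 14: x=-0.040, v=-0.082, θ=0.005, ω=0.066
apply F[14]=+0.285 → step 15: x=-0.042, v=-0.075, θ=0.006, ω=0.054
apply F[15]=+0.269 → step 16: x=-0.043, v=-0.069, θ=0.007, ω=0.044
apply F[16]=+0.254 → step 17: x=-0.045, v=-0.063, θ=0.008, ω=0.036
apply F[17]=+0.240 → step 18: x=-0.046, v=-0.058, θ=0.009, ω=0.029
apply F[18]=+0.228 → step 19: x=-0.047, v=-0.053, θ=0.009, ω=0.022
apply F[19]=+0.217 → step 20: x=-0.048, v=-0.048, θ=0.009, ω=0.017
apply F[20]=+0.206 → step 21: x=-0.049, v=-0.044, θ=0.010, ω=0.012
apply F[21]=+0.196 → step 22: x=-0.050, v=-0.040, θ=0.010, ω=0.008
apply F[22]=+0.187 → step 23: x=-0.051, v=-0.036, θ=0.010, ω=0.004
apply F[23]=+0.179 → step 24: x=-0.051, v=-0.033, θ=0.010, ω=0.001
apply F[24]=+0.170 → step 25: x=-0.052, v=-0.030, θ=0.010, ω=-0.001
apply F[25]=+0.162 → step 26: x=-0.052, v=-0.026, θ=0.010, ω=-0.003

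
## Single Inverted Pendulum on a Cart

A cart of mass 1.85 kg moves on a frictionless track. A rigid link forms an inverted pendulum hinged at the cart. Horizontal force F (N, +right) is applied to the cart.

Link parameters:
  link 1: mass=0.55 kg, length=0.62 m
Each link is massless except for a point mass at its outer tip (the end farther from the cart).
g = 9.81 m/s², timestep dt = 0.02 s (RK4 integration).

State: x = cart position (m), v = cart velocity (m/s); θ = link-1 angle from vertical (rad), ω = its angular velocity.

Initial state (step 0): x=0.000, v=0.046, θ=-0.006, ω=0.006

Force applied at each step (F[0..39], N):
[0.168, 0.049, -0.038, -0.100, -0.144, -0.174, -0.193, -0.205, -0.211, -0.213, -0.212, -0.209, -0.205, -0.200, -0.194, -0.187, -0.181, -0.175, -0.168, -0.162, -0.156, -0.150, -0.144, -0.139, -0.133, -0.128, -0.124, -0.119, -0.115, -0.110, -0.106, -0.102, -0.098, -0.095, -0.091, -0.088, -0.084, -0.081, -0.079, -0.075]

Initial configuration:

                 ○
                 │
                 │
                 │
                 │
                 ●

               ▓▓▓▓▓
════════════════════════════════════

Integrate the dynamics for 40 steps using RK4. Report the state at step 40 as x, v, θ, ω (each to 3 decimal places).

Answer: x=0.019, v=0.003, θ=-0.003, ω=0.006

Derivation:
apply F[0]=+0.168 → step 1: x=0.001, v=0.048, θ=-0.006, ω=0.001
apply F[1]=+0.049 → step 2: x=0.002, v=0.049, θ=-0.006, ω=-0.003
apply F[2]=-0.038 → step 3: x=0.003, v=0.049, θ=-0.006, ω=-0.004
apply F[3]=-0.100 → step 4: x=0.004, v=0.048, θ=-0.006, ω=-0.005
apply F[4]=-0.144 → step 5: x=0.005, v=0.047, θ=-0.006, ω=-0.005
apply F[5]=-0.174 → step 6: x=0.006, v=0.046, θ=-0.006, ω=-0.005
apply F[6]=-0.193 → step 7: x=0.007, v=0.044, θ=-0.006, ω=-0.004
apply F[7]=-0.205 → step 8: x=0.007, v=0.042, θ=-0.006, ω=-0.003
apply F[8]=-0.211 → step 9: x=0.008, v=0.040, θ=-0.007, ω=-0.002
apply F[9]=-0.213 → step 10: x=0.009, v=0.038, θ=-0.007, ω=-0.001
apply F[10]=-0.212 → step 11: x=0.010, v=0.036, θ=-0.007, ω=-0.000
apply F[11]=-0.209 → step 12: x=0.011, v=0.034, θ=-0.007, ω=0.001
apply F[12]=-0.205 → step 13: x=0.011, v=0.033, θ=-0.007, ω=0.002
apply F[13]=-0.200 → step 14: x=0.012, v=0.031, θ=-0.007, ω=0.003
apply F[14]=-0.194 → step 15: x=0.012, v=0.029, θ=-0.006, ω=0.003
apply F[15]=-0.187 → step 16: x=0.013, v=0.027, θ=-0.006, ω=0.004
apply F[16]=-0.181 → step 17: x=0.014, v=0.026, θ=-0.006, ω=0.004
apply F[17]=-0.175 → step 18: x=0.014, v=0.024, θ=-0.006, ω=0.005
apply F[18]=-0.168 → step 19: x=0.015, v=0.023, θ=-0.006, ω=0.005
apply F[19]=-0.162 → step 20: x=0.015, v=0.021, θ=-0.006, ω=0.006
apply F[20]=-0.156 → step 21: x=0.015, v=0.020, θ=-0.006, ω=0.006
apply F[21]=-0.150 → step 22: x=0.016, v=0.019, θ=-0.006, ω=0.006
apply F[22]=-0.144 → step 23: x=0.016, v=0.018, θ=-0.006, ω=0.006
apply F[23]=-0.139 → step 24: x=0.016, v=0.016, θ=-0.005, ω=0.007
apply F[24]=-0.133 → step 25: x=0.017, v=0.015, θ=-0.005, ω=0.007
apply F[25]=-0.128 → step 26: x=0.017, v=0.014, θ=-0.005, ω=0.007
apply F[26]=-0.124 → step 27: x=0.017, v=0.013, θ=-0.005, ω=0.007
apply F[27]=-0.119 → step 28: x=0.018, v=0.012, θ=-0.005, ω=0.007
apply F[28]=-0.115 → step 29: x=0.018, v=0.011, θ=-0.005, ω=0.007
apply F[29]=-0.110 → step 30: x=0.018, v=0.010, θ=-0.005, ω=0.007
apply F[30]=-0.106 → step 31: x=0.018, v=0.009, θ=-0.005, ω=0.007
apply F[31]=-0.102 → step 32: x=0.018, v=0.009, θ=-0.004, ω=0.007
apply F[32]=-0.098 → step 33: x=0.019, v=0.008, θ=-0.004, ω=0.007
apply F[33]=-0.095 → step 34: x=0.019, v=0.007, θ=-0.004, ω=0.006
apply F[34]=-0.091 → step 35: x=0.019, v=0.006, θ=-0.004, ω=0.006
apply F[35]=-0.088 → step 36: x=0.019, v=0.006, θ=-0.004, ω=0.006
apply F[36]=-0.084 → step 37: x=0.019, v=0.005, θ=-0.004, ω=0.006
apply F[37]=-0.081 → step 38: x=0.019, v=0.004, θ=-0.004, ω=0.006
apply F[38]=-0.079 → step 39: x=0.019, v=0.004, θ=-0.004, ω=0.006
apply F[39]=-0.075 → step 40: x=0.019, v=0.003, θ=-0.003, ω=0.006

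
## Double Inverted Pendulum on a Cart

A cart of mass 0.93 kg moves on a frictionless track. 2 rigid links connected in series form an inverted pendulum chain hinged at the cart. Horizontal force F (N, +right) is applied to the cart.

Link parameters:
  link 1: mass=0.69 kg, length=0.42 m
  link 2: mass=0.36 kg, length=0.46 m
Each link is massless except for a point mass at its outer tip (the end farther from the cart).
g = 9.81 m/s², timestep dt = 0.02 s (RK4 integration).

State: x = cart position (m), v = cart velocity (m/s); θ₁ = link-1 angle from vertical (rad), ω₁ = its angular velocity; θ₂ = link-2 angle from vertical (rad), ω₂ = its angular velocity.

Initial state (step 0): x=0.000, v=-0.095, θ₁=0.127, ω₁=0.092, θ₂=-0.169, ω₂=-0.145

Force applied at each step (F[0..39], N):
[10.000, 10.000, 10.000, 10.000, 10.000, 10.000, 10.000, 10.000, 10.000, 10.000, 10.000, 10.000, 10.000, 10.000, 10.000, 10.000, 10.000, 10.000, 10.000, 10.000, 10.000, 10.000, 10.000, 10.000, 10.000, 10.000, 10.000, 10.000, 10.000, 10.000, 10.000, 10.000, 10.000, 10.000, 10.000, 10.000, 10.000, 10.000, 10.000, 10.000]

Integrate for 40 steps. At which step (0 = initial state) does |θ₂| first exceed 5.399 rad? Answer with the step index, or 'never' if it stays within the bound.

Answer: never

Derivation:
apply F[0]=+10.000 → step 1: x=-0.000, v=0.090, θ₁=0.126, ω₁=-0.214, θ₂=-0.174, ω₂=-0.347
apply F[1]=+10.000 → step 2: x=0.004, v=0.277, θ₁=0.118, ω₁=-0.526, θ₂=-0.183, ω₂=-0.550
apply F[2]=+10.000 → step 3: x=0.011, v=0.466, θ₁=0.105, ω₁=-0.852, θ₂=-0.196, ω₂=-0.747
apply F[3]=+10.000 → step 4: x=0.022, v=0.661, θ₁=0.084, ω₁=-1.202, θ₂=-0.213, ω₂=-0.936
apply F[4]=+10.000 → step 5: x=0.038, v=0.861, θ₁=0.056, ω₁=-1.584, θ₂=-0.233, ω₂=-1.111
apply F[5]=+10.000 → step 6: x=0.057, v=1.069, θ₁=0.021, ω₁=-2.008, θ₂=-0.257, ω₂=-1.265
apply F[6]=+10.000 → step 7: x=0.080, v=1.284, θ₁=-0.024, ω₁=-2.478, θ₂=-0.284, ω₂=-1.391
apply F[7]=+10.000 → step 8: x=0.108, v=1.505, θ₁=-0.079, ω₁=-2.999, θ₂=-0.312, ω₂=-1.481
apply F[8]=+10.000 → step 9: x=0.141, v=1.729, θ₁=-0.145, ω₁=-3.564, θ₂=-0.343, ω₂=-1.532
apply F[9]=+10.000 → step 10: x=0.177, v=1.948, θ₁=-0.222, ω₁=-4.160, θ₂=-0.373, ω₂=-1.545
apply F[10]=+10.000 → step 11: x=0.218, v=2.151, θ₁=-0.311, ω₁=-4.757, θ₂=-0.404, ω₂=-1.530
apply F[11]=+10.000 → step 12: x=0.263, v=2.326, θ₁=-0.412, ω₁=-5.320, θ₂=-0.435, ω₂=-1.512
apply F[12]=+10.000 → step 13: x=0.311, v=2.462, θ₁=-0.523, ω₁=-5.816, θ₂=-0.465, ω₂=-1.522
apply F[13]=+10.000 → step 14: x=0.361, v=2.554, θ₁=-0.644, ω₁=-6.228, θ₂=-0.496, ω₂=-1.590
apply F[14]=+10.000 → step 15: x=0.413, v=2.601, θ₁=-0.772, ω₁=-6.559, θ₂=-0.529, ω₂=-1.737
apply F[15]=+10.000 → step 16: x=0.465, v=2.607, θ₁=-0.906, ω₁=-6.824, θ₂=-0.566, ω₂=-1.974
apply F[16]=+10.000 → step 17: x=0.517, v=2.577, θ₁=-1.044, ω₁=-7.043, θ₂=-0.609, ω₂=-2.303
apply F[17]=+10.000 → step 18: x=0.568, v=2.515, θ₁=-1.187, ω₁=-7.237, θ₂=-0.659, ω₂=-2.723
apply F[18]=+10.000 → step 19: x=0.617, v=2.424, θ₁=-1.334, ω₁=-7.419, θ₂=-0.718, ω₂=-3.233
apply F[19]=+10.000 → step 20: x=0.665, v=2.306, θ₁=-1.484, ω₁=-7.599, θ₂=-0.789, ω₂=-3.836
apply F[20]=+10.000 → step 21: x=0.709, v=2.163, θ₁=-1.638, ω₁=-7.779, θ₂=-0.872, ω₂=-4.539
apply F[21]=+10.000 → step 22: x=0.751, v=1.994, θ₁=-1.795, ω₁=-7.955, θ₂=-0.971, ω₂=-5.352
apply F[22]=+10.000 → step 23: x=0.789, v=1.802, θ₁=-1.956, ω₁=-8.113, θ₂=-1.087, ω₂=-6.291
apply F[23]=+10.000 → step 24: x=0.823, v=1.592, θ₁=-2.119, ω₁=-8.228, θ₂=-1.224, ω₂=-7.373
apply F[24]=+10.000 → step 25: x=0.853, v=1.370, θ₁=-2.284, ω₁=-8.249, θ₂=-1.383, ω₂=-8.617
apply F[25]=+10.000 → step 26: x=0.878, v=1.152, θ₁=-2.448, ω₁=-8.104, θ₂=-1.569, ω₂=-10.033
apply F[26]=+10.000 → step 27: x=0.899, v=0.958, θ₁=-2.607, ω₁=-7.700, θ₂=-1.786, ω₂=-11.608
apply F[27]=+10.000 → step 28: x=0.917, v=0.809, θ₁=-2.754, ω₁=-6.959, θ₂=-2.034, ω₂=-13.291
apply F[28]=+10.000 → step 29: x=0.932, v=0.723, θ₁=-2.883, ω₁=-5.894, θ₂=-2.317, ω₂=-14.984
apply F[29]=+10.000 → step 30: x=0.946, v=0.707, θ₁=-2.989, ω₁=-4.692, θ₂=-2.633, ω₂=-16.483
apply F[30]=+10.000 → step 31: x=0.961, v=0.775, θ₁=-3.072, ω₁=-3.765, θ₂=-2.973, ω₂=-17.380
apply F[31]=+10.000 → step 32: x=0.978, v=0.943, θ₁=-3.144, ω₁=-3.523, θ₂=-3.321, ω₂=-17.227
apply F[32]=+10.000 → step 33: x=0.999, v=1.204, θ₁=-3.218, ω₁=-3.901, θ₂=-3.655, ω₂=-16.151
apply F[33]=+10.000 → step 34: x=1.026, v=1.526, θ₁=-3.301, ω₁=-4.474, θ₂=-3.964, ω₂=-14.729
apply F[34]=+10.000 → step 35: x=1.060, v=1.880, θ₁=-3.396, ω₁=-4.941, θ₂=-4.245, ω₂=-13.351
apply F[35]=+10.000 → step 36: x=1.101, v=2.247, θ₁=-3.498, ω₁=-5.210, θ₂=-4.500, ω₂=-12.158
apply F[36]=+10.000 → step 37: x=1.150, v=2.614, θ₁=-3.603, ω₁=-5.295, θ₂=-4.733, ω₂=-11.177
apply F[37]=+10.000 → step 38: x=1.206, v=2.969, θ₁=-3.709, ω₁=-5.246, θ₂=-4.948, ω₂=-10.398
apply F[38]=+10.000 → step 39: x=1.269, v=3.307, θ₁=-3.812, ω₁=-5.116, θ₂=-5.150, ω₂=-9.800
apply F[39]=+10.000 → step 40: x=1.338, v=3.624, θ₁=-3.913, ω₁=-4.948, θ₂=-5.341, ω₂=-9.356
max |θ₂| = 5.341 ≤ 5.399 over all 41 states.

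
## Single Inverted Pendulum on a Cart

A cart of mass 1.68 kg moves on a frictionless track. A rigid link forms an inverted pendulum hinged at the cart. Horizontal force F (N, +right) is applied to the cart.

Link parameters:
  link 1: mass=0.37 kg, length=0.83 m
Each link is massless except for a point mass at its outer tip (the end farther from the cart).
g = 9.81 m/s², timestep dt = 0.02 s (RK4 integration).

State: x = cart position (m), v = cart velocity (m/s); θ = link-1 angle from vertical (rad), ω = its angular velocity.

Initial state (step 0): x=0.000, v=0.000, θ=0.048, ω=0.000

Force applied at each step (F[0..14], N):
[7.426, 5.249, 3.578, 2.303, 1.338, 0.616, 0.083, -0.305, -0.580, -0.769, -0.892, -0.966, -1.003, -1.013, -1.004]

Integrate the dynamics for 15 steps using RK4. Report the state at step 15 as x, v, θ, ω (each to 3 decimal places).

apply F[0]=+7.426 → step 1: x=0.001, v=0.086, θ=0.047, ω=-0.093
apply F[1]=+5.249 → step 2: x=0.003, v=0.147, θ=0.045, ω=-0.155
apply F[2]=+3.578 → step 3: x=0.007, v=0.188, θ=0.041, ω=-0.193
apply F[3]=+2.303 → step 4: x=0.011, v=0.213, θ=0.037, ω=-0.215
apply F[4]=+1.338 → step 5: x=0.015, v=0.228, θ=0.033, ω=-0.224
apply F[5]=+0.616 → step 6: x=0.020, v=0.234, θ=0.028, ω=-0.224
apply F[6]=+0.083 → step 7: x=0.024, v=0.234, θ=0.024, ω=-0.218
apply F[7]=-0.305 → step 8: x=0.029, v=0.229, θ=0.019, ω=-0.207
apply F[8]=-0.580 → step 9: x=0.033, v=0.221, θ=0.015, ω=-0.194
apply F[9]=-0.769 → step 10: x=0.038, v=0.212, θ=0.012, ω=-0.179
apply F[10]=-0.892 → step 11: x=0.042, v=0.201, θ=0.008, ω=-0.163
apply F[11]=-0.966 → step 12: x=0.046, v=0.189, θ=0.005, ω=-0.148
apply F[12]=-1.003 → step 13: x=0.049, v=0.177, θ=0.002, ω=-0.132
apply F[13]=-1.013 → step 14: x=0.053, v=0.165, θ=-0.000, ω=-0.117
apply F[14]=-1.004 → step 15: x=0.056, v=0.153, θ=-0.002, ω=-0.103

Answer: x=0.056, v=0.153, θ=-0.002, ω=-0.103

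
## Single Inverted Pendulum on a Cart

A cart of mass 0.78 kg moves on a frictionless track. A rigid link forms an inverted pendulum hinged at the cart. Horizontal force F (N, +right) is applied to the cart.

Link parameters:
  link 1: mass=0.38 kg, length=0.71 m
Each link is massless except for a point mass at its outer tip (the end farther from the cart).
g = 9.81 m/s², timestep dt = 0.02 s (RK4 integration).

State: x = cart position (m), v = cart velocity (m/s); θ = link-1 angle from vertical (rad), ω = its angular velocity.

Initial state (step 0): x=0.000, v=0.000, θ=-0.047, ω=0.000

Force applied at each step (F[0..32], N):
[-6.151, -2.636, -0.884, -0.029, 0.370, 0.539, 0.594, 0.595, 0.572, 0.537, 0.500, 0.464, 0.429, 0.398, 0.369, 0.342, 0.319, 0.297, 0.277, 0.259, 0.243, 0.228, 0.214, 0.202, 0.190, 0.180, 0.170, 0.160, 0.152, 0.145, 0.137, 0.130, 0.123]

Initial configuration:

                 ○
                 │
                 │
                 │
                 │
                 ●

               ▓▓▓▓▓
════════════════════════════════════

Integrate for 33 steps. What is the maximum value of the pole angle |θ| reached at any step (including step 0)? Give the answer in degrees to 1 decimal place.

Answer: 2.7°

Derivation:
apply F[0]=-6.151 → step 1: x=-0.002, v=-0.153, θ=-0.045, ω=0.203
apply F[1]=-2.636 → step 2: x=-0.005, v=-0.217, θ=-0.040, ω=0.280
apply F[2]=-0.884 → step 3: x=-0.010, v=-0.236, θ=-0.034, ω=0.297
apply F[3]=-0.029 → step 4: x=-0.014, v=-0.233, θ=-0.029, ω=0.285
apply F[4]=+0.370 → step 5: x=-0.019, v=-0.222, θ=-0.023, ω=0.261
apply F[5]=+0.539 → step 6: x=-0.023, v=-0.206, θ=-0.018, ω=0.233
apply F[6]=+0.594 → step 7: x=-0.027, v=-0.189, θ=-0.014, ω=0.205
apply F[7]=+0.595 → step 8: x=-0.031, v=-0.173, θ=-0.010, ω=0.179
apply F[8]=+0.572 → step 9: x=-0.034, v=-0.157, θ=-0.007, ω=0.155
apply F[9]=+0.537 → step 10: x=-0.037, v=-0.143, θ=-0.004, ω=0.133
apply F[10]=+0.500 → step 11: x=-0.040, v=-0.130, θ=-0.001, ω=0.114
apply F[11]=+0.464 → step 12: x=-0.042, v=-0.118, θ=0.001, ω=0.097
apply F[12]=+0.429 → step 13: x=-0.045, v=-0.107, θ=0.003, ω=0.083
apply F[13]=+0.398 → step 14: x=-0.047, v=-0.097, θ=0.004, ω=0.070
apply F[14]=+0.369 → step 15: x=-0.048, v=-0.088, θ=0.005, ω=0.058
apply F[15]=+0.342 → step 16: x=-0.050, v=-0.080, θ=0.006, ω=0.048
apply F[16]=+0.319 → step 17: x=-0.052, v=-0.073, θ=0.007, ω=0.040
apply F[17]=+0.297 → step 18: x=-0.053, v=-0.066, θ=0.008, ω=0.032
apply F[18]=+0.277 → step 19: x=-0.054, v=-0.059, θ=0.009, ω=0.026
apply F[19]=+0.259 → step 20: x=-0.055, v=-0.054, θ=0.009, ω=0.020
apply F[20]=+0.243 → step 21: x=-0.056, v=-0.048, θ=0.009, ω=0.015
apply F[21]=+0.228 → step 22: x=-0.057, v=-0.043, θ=0.010, ω=0.011
apply F[22]=+0.214 → step 23: x=-0.058, v=-0.039, θ=0.010, ω=0.007
apply F[23]=+0.202 → step 24: x=-0.059, v=-0.035, θ=0.010, ω=0.004
apply F[24]=+0.190 → step 25: x=-0.060, v=-0.031, θ=0.010, ω=0.001
apply F[25]=+0.180 → step 26: x=-0.060, v=-0.027, θ=0.010, ω=-0.001
apply F[26]=+0.170 → step 27: x=-0.061, v=-0.024, θ=0.010, ω=-0.003
apply F[27]=+0.160 → step 28: x=-0.061, v=-0.020, θ=0.010, ω=-0.005
apply F[28]=+0.152 → step 29: x=-0.061, v=-0.017, θ=0.010, ω=-0.007
apply F[29]=+0.145 → step 30: x=-0.062, v=-0.015, θ=0.010, ω=-0.008
apply F[30]=+0.137 → step 31: x=-0.062, v=-0.012, θ=0.009, ω=-0.009
apply F[31]=+0.130 → step 32: x=-0.062, v=-0.010, θ=0.009, ω=-0.010
apply F[32]=+0.123 → step 33: x=-0.062, v=-0.007, θ=0.009, ω=-0.010
Max |angle| over trajectory = 0.047 rad = 2.7°.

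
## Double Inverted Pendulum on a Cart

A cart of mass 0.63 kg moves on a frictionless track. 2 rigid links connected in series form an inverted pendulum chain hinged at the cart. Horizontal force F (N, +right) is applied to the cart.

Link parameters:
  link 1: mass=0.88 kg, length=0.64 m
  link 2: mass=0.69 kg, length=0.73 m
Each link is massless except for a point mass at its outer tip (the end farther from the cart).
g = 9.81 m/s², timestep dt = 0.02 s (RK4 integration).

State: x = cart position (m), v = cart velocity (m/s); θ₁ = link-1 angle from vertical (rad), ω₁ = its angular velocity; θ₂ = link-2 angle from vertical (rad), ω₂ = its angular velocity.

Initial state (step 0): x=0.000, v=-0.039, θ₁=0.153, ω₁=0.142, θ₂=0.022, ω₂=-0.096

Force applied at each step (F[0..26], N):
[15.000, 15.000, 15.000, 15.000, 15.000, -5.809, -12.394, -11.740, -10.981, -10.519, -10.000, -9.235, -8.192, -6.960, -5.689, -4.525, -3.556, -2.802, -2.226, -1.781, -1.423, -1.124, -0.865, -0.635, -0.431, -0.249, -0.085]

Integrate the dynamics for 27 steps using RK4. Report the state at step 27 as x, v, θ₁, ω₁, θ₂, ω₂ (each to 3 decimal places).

Answer: x=0.108, v=-0.514, θ₁=-0.025, ω₁=0.328, θ₂=-0.027, ω₂=0.165

Derivation:
apply F[0]=+15.000 → step 1: x=0.003, v=0.343, θ₁=0.151, ω₁=-0.362, θ₂=0.019, ω₂=-0.176
apply F[1]=+15.000 → step 2: x=0.014, v=0.732, θ₁=0.138, ω₁=-0.881, θ₂=0.015, ω₂=-0.251
apply F[2]=+15.000 → step 3: x=0.032, v=1.136, θ₁=0.115, ω₁=-1.437, θ₂=0.009, ω₂=-0.315
apply F[3]=+15.000 → step 4: x=0.059, v=1.564, θ₁=0.081, ω₁=-2.049, θ₂=0.003, ω₂=-0.360
apply F[4]=+15.000 → step 5: x=0.095, v=2.018, θ₁=0.033, ω₁=-2.729, θ₂=-0.005, ω₂=-0.382
apply F[5]=-5.809 → step 6: x=0.134, v=1.832, θ₁=-0.019, ω₁=-2.435, θ₂=-0.013, ω₂=-0.385
apply F[6]=-12.394 → step 7: x=0.166, v=1.455, θ₁=-0.062, ω₁=-1.863, θ₂=-0.020, ω₂=-0.376
apply F[7]=-11.740 → step 8: x=0.192, v=1.119, θ₁=-0.094, ω₁=-1.376, θ₂=-0.028, ω₂=-0.351
apply F[8]=-10.981 → step 9: x=0.212, v=0.825, θ₁=-0.117, ω₁=-0.971, θ₂=-0.034, ω₂=-0.313
apply F[9]=-10.519 → step 10: x=0.225, v=0.559, θ₁=-0.133, ω₁=-0.621, θ₂=-0.040, ω₂=-0.266
apply F[10]=-10.000 → step 11: x=0.234, v=0.318, θ₁=-0.142, ω₁=-0.316, θ₂=-0.045, ω₂=-0.214
apply F[11]=-9.235 → step 12: x=0.238, v=0.105, θ₁=-0.146, ω₁=-0.057, θ₂=-0.049, ω₂=-0.161
apply F[12]=-8.192 → step 13: x=0.239, v=-0.076, θ₁=-0.145, ω₁=0.152, θ₂=-0.051, ω₂=-0.109
apply F[13]=-6.960 → step 14: x=0.236, v=-0.221, θ₁=-0.141, ω₁=0.309, θ₂=-0.053, ω₂=-0.062
apply F[14]=-5.689 → step 15: x=0.230, v=-0.331, θ₁=-0.133, ω₁=0.417, θ₂=-0.054, ω₂=-0.020
apply F[15]=-4.525 → step 16: x=0.223, v=-0.410, θ₁=-0.124, ω₁=0.482, θ₂=-0.054, ω₂=0.017
apply F[16]=-3.556 → step 17: x=0.214, v=-0.465, θ₁=-0.114, ω₁=0.513, θ₂=-0.053, ω₂=0.049
apply F[17]=-2.802 → step 18: x=0.204, v=-0.501, θ₁=-0.104, ω₁=0.522, θ₂=-0.052, ω₂=0.076
apply F[18]=-2.226 → step 19: x=0.194, v=-0.524, θ₁=-0.094, ω₁=0.516, θ₂=-0.050, ω₂=0.099
apply F[19]=-1.781 → step 20: x=0.184, v=-0.537, θ₁=-0.084, ω₁=0.501, θ₂=-0.048, ω₂=0.117
apply F[20]=-1.423 → step 21: x=0.173, v=-0.545, θ₁=-0.074, ω₁=0.481, θ₂=-0.045, ω₂=0.133
apply F[21]=-1.124 → step 22: x=0.162, v=-0.547, θ₁=-0.064, ω₁=0.458, θ₂=-0.043, ω₂=0.144
apply F[22]=-0.865 → step 23: x=0.151, v=-0.546, θ₁=-0.056, ω₁=0.433, θ₂=-0.040, ω₂=0.153
apply F[23]=-0.635 → step 24: x=0.140, v=-0.541, θ₁=-0.047, ω₁=0.407, θ₂=-0.037, ω₂=0.159
apply F[24]=-0.431 → step 25: x=0.129, v=-0.534, θ₁=-0.039, ω₁=0.381, θ₂=-0.033, ω₂=0.163
apply F[25]=-0.249 → step 26: x=0.119, v=-0.525, θ₁=-0.032, ω₁=0.355, θ₂=-0.030, ω₂=0.165
apply F[26]=-0.085 → step 27: x=0.108, v=-0.514, θ₁=-0.025, ω₁=0.328, θ₂=-0.027, ω₂=0.165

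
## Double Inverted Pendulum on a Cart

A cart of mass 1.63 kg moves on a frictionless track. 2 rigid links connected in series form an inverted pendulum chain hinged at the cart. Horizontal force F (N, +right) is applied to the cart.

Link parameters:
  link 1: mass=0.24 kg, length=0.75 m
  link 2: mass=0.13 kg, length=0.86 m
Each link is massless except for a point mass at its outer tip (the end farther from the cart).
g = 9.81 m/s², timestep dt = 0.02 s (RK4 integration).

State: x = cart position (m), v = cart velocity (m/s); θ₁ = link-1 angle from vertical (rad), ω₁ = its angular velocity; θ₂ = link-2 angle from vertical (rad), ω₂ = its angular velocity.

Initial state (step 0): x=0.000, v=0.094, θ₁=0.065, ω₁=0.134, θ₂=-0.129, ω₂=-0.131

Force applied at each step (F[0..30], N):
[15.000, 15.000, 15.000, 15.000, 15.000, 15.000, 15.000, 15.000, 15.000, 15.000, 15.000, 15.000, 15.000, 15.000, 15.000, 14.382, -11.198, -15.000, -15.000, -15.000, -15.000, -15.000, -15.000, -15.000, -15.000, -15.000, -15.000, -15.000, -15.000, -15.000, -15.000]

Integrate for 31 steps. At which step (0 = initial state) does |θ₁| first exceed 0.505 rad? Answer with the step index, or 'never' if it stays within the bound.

Answer: 17

Derivation:
apply F[0]=+15.000 → step 1: x=0.004, v=0.275, θ₁=0.066, ω₁=-0.062, θ₂=-0.132, ω₂=-0.202
apply F[1]=+15.000 → step 2: x=0.011, v=0.456, θ₁=0.063, ω₁=-0.258, θ₂=-0.137, ω₂=-0.274
apply F[2]=+15.000 → step 3: x=0.022, v=0.637, θ₁=0.055, ω₁=-0.456, θ₂=-0.143, ω₂=-0.345
apply F[3]=+15.000 → step 4: x=0.037, v=0.819, θ₁=0.044, ω₁=-0.658, θ₂=-0.151, ω₂=-0.413
apply F[4]=+15.000 → step 5: x=0.055, v=1.002, θ₁=0.029, ω₁=-0.866, θ₂=-0.160, ω₂=-0.478
apply F[5]=+15.000 → step 6: x=0.077, v=1.185, θ₁=0.010, ω₁=-1.082, θ₂=-0.170, ω₂=-0.538
apply F[6]=+15.000 → step 7: x=0.102, v=1.369, θ₁=-0.014, ω₁=-1.307, θ₂=-0.181, ω₂=-0.590
apply F[7]=+15.000 → step 8: x=0.131, v=1.554, θ₁=-0.043, ω₁=-1.544, θ₂=-0.194, ω₂=-0.635
apply F[8]=+15.000 → step 9: x=0.164, v=1.740, θ₁=-0.076, ω₁=-1.793, θ₂=-0.207, ω₂=-0.670
apply F[9]=+15.000 → step 10: x=0.201, v=1.927, θ₁=-0.115, ω₁=-2.056, θ₂=-0.220, ω₂=-0.695
apply F[10]=+15.000 → step 11: x=0.241, v=2.114, θ₁=-0.158, ω₁=-2.333, θ₂=-0.234, ω₂=-0.710
apply F[11]=+15.000 → step 12: x=0.285, v=2.300, θ₁=-0.208, ω₁=-2.623, θ₂=-0.249, ω₂=-0.717
apply F[12]=+15.000 → step 13: x=0.333, v=2.486, θ₁=-0.263, ω₁=-2.924, θ₂=-0.263, ω₂=-0.718
apply F[13]=+15.000 → step 14: x=0.385, v=2.669, θ₁=-0.325, ω₁=-3.233, θ₂=-0.277, ω₂=-0.719
apply F[14]=+15.000 → step 15: x=0.440, v=2.849, θ₁=-0.393, ω₁=-3.545, θ₂=-0.292, ω₂=-0.727
apply F[15]=+14.382 → step 16: x=0.499, v=3.016, θ₁=-0.467, ω₁=-3.847, θ₂=-0.306, ω₂=-0.750
apply F[16]=-11.198 → step 17: x=0.558, v=2.880, θ₁=-0.543, ω₁=-3.816, θ₂=-0.321, ω₂=-0.745
apply F[17]=-15.000 → step 18: x=0.614, v=2.701, θ₁=-0.619, ω₁=-3.767, θ₂=-0.336, ω₂=-0.726
apply F[18]=-15.000 → step 19: x=0.666, v=2.524, θ₁=-0.694, ω₁=-3.748, θ₂=-0.350, ω₂=-0.700
apply F[19]=-15.000 → step 20: x=0.714, v=2.347, θ₁=-0.769, ω₁=-3.757, θ₂=-0.364, ω₂=-0.669
apply F[20]=-15.000 → step 21: x=0.760, v=2.170, θ₁=-0.845, ω₁=-3.793, θ₂=-0.377, ω₂=-0.637
apply F[21]=-15.000 → step 22: x=0.801, v=1.992, θ₁=-0.921, ω₁=-3.854, θ₂=-0.390, ω₂=-0.606
apply F[22]=-15.000 → step 23: x=0.839, v=1.813, θ₁=-0.999, ω₁=-3.939, θ₂=-0.401, ω₂=-0.581
apply F[23]=-15.000 → step 24: x=0.874, v=1.631, θ₁=-1.079, ω₁=-4.044, θ₂=-0.413, ω₂=-0.567
apply F[24]=-15.000 → step 25: x=0.905, v=1.447, θ₁=-1.161, ω₁=-4.170, θ₂=-0.424, ω₂=-0.570
apply F[25]=-15.000 → step 26: x=0.932, v=1.258, θ₁=-1.246, ω₁=-4.315, θ₂=-0.436, ω₂=-0.595
apply F[26]=-15.000 → step 27: x=0.955, v=1.066, θ₁=-1.334, ω₁=-4.478, θ₂=-0.448, ω₂=-0.648
apply F[27]=-15.000 → step 28: x=0.974, v=0.868, θ₁=-1.425, ω₁=-4.660, θ₂=-0.462, ω₂=-0.737
apply F[28]=-15.000 → step 29: x=0.990, v=0.664, θ₁=-1.520, ω₁=-4.861, θ₂=-0.478, ω₂=-0.868
apply F[29]=-15.000 → step 30: x=1.001, v=0.454, θ₁=-1.619, ω₁=-5.082, θ₂=-0.497, ω₂=-1.049
apply F[30]=-15.000 → step 31: x=1.008, v=0.237, θ₁=-1.723, ω₁=-5.322, θ₂=-0.520, ω₂=-1.289
|θ₁| = 0.543 > 0.505 first at step 17.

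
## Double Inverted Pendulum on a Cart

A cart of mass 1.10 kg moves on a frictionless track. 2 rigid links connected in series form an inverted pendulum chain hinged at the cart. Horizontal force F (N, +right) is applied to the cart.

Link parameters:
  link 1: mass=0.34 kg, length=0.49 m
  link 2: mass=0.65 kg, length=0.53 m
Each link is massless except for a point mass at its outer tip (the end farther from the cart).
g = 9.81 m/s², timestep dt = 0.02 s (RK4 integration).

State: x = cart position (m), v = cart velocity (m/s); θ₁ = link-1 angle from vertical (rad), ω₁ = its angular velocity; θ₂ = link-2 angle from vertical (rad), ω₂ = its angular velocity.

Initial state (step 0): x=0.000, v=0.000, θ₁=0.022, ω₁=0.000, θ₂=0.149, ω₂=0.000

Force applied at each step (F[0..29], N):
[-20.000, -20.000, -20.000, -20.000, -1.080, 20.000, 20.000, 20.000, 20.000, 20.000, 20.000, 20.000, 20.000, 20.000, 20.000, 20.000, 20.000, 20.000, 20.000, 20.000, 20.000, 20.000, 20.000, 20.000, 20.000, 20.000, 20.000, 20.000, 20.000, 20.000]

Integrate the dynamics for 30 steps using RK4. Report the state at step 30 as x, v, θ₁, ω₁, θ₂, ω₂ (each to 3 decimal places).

Answer: x=1.025, v=6.284, θ₁=-0.305, ω₁=-10.009, θ₂=-1.468, ω₂=-3.467

Derivation:
apply F[0]=-20.000 → step 1: x=-0.004, v=-0.368, θ₁=0.029, ω₁=0.672, θ₂=0.150, ω₂=0.124
apply F[1]=-20.000 → step 2: x=-0.015, v=-0.737, θ₁=0.049, ω₁=1.367, θ₂=0.154, ω₂=0.229
apply F[2]=-20.000 → step 3: x=-0.033, v=-1.109, θ₁=0.084, ω₁=2.100, θ₂=0.159, ω₂=0.299
apply F[3]=-20.000 → step 4: x=-0.059, v=-1.481, θ₁=0.133, ω₁=2.878, θ₂=0.165, ω₂=0.328
apply F[4]=-1.080 → step 5: x=-0.089, v=-1.515, θ₁=0.192, ω₁=3.009, θ₂=0.172, ω₂=0.332
apply F[5]=+20.000 → step 6: x=-0.116, v=-1.189, θ₁=0.247, ω₁=2.480, θ₂=0.178, ω₂=0.284
apply F[6]=+20.000 → step 7: x=-0.137, v=-0.878, θ₁=0.292, ω₁=2.051, θ₂=0.183, ω₂=0.177
apply F[7]=+20.000 → step 8: x=-0.151, v=-0.579, θ₁=0.329, ω₁=1.709, θ₂=0.185, ω₂=0.013
apply F[8]=+20.000 → step 9: x=-0.160, v=-0.291, θ₁=0.361, ω₁=1.443, θ₂=0.183, ω₂=-0.204
apply F[9]=+20.000 → step 10: x=-0.163, v=-0.009, θ₁=0.388, ω₁=1.239, θ₂=0.177, ω₂=-0.469
apply F[10]=+20.000 → step 11: x=-0.160, v=0.268, θ₁=0.411, ω₁=1.086, θ₂=0.164, ω₂=-0.777
apply F[11]=+20.000 → step 12: x=-0.152, v=0.542, θ₁=0.431, ω₁=0.975, θ₂=0.145, ω₂=-1.128
apply F[12]=+20.000 → step 13: x=-0.139, v=0.816, θ₁=0.450, ω₁=0.895, θ₂=0.119, ω₂=-1.516
apply F[13]=+20.000 → step 14: x=-0.120, v=1.092, θ₁=0.467, ω₁=0.833, θ₂=0.084, ω₂=-1.937
apply F[14]=+20.000 → step 15: x=-0.095, v=1.372, θ₁=0.483, ω₁=0.774, θ₂=0.041, ω₂=-2.385
apply F[15]=+20.000 → step 16: x=-0.065, v=1.657, θ₁=0.498, ω₁=0.699, θ₂=-0.011, ω₂=-2.851
apply F[16]=+20.000 → step 17: x=-0.029, v=1.948, θ₁=0.511, ω₁=0.589, θ₂=-0.073, ω₂=-3.324
apply F[17]=+20.000 → step 18: x=0.013, v=2.246, θ₁=0.521, ω₁=0.424, θ₂=-0.144, ω₂=-3.797
apply F[18]=+20.000 → step 19: x=0.061, v=2.551, θ₁=0.528, ω₁=0.187, θ₂=-0.225, ω₂=-4.263
apply F[19]=+20.000 → step 20: x=0.115, v=2.862, θ₁=0.528, ω₁=-0.140, θ₂=-0.315, ω₂=-4.716
apply F[20]=+20.000 → step 21: x=0.176, v=3.179, θ₁=0.521, ω₁=-0.572, θ₂=-0.413, ω₂=-5.153
apply F[21]=+20.000 → step 22: x=0.243, v=3.503, θ₁=0.505, ω₁=-1.125, θ₂=-0.521, ω₂=-5.569
apply F[22]=+20.000 → step 23: x=0.316, v=3.833, θ₁=0.475, ω₁=-1.813, θ₂=-0.636, ω₂=-5.952
apply F[23]=+20.000 → step 24: x=0.396, v=4.170, θ₁=0.431, ω₁=-2.647, θ₂=-0.758, ω₂=-6.280
apply F[24]=+20.000 → step 25: x=0.483, v=4.518, θ₁=0.368, ω₁=-3.635, θ₂=-0.886, ω₂=-6.515
apply F[25]=+20.000 → step 26: x=0.577, v=4.877, θ₁=0.285, ω₁=-4.770, θ₂=-1.018, ω₂=-6.596
apply F[26]=+20.000 → step 27: x=0.678, v=5.246, θ₁=0.177, ω₁=-6.027, θ₂=-1.149, ω₂=-6.434
apply F[27]=+20.000 → step 28: x=0.787, v=5.619, θ₁=0.043, ω₁=-7.358, θ₂=-1.273, ω₂=-5.921
apply F[28]=+20.000 → step 29: x=0.903, v=5.976, θ₁=-0.118, ω₁=-8.700, θ₂=-1.382, ω₂=-4.954
apply F[29]=+20.000 → step 30: x=1.025, v=6.284, θ₁=-0.305, ω₁=-10.009, θ₂=-1.468, ω₂=-3.467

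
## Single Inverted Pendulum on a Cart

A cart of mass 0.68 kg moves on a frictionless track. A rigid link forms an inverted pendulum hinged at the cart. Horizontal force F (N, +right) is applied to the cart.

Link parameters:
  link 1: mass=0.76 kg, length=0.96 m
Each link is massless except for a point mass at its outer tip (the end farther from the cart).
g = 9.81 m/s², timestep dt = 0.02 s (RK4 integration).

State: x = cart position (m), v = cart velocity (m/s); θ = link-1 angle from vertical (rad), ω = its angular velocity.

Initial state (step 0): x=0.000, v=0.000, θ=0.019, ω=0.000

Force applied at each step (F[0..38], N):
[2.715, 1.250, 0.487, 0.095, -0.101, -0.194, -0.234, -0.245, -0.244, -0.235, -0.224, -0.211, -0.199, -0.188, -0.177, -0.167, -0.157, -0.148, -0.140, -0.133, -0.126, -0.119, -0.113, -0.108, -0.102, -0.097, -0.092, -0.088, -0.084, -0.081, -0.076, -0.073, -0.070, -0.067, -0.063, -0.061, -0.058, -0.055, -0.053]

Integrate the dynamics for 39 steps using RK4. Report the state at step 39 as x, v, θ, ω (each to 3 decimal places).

apply F[0]=+2.715 → step 1: x=0.001, v=0.076, θ=0.018, ω=-0.075
apply F[1]=+1.250 → step 2: x=0.003, v=0.109, θ=0.016, ω=-0.106
apply F[2]=+0.487 → step 3: x=0.005, v=0.120, θ=0.014, ω=-0.114
apply F[3]=+0.095 → step 4: x=0.007, v=0.120, θ=0.012, ω=-0.111
apply F[4]=-0.101 → step 5: x=0.010, v=0.114, θ=0.010, ω=-0.103
apply F[5]=-0.194 → step 6: x=0.012, v=0.107, θ=0.008, ω=-0.094
apply F[6]=-0.234 → step 7: x=0.014, v=0.098, θ=0.006, ω=-0.084
apply F[7]=-0.245 → step 8: x=0.016, v=0.090, θ=0.005, ω=-0.074
apply F[8]=-0.244 → step 9: x=0.017, v=0.082, θ=0.003, ω=-0.065
apply F[9]=-0.235 → step 10: x=0.019, v=0.074, θ=0.002, ω=-0.056
apply F[10]=-0.224 → step 11: x=0.020, v=0.067, θ=0.001, ω=-0.049
apply F[11]=-0.211 → step 12: x=0.022, v=0.061, θ=-0.000, ω=-0.042
apply F[12]=-0.199 → step 13: x=0.023, v=0.055, θ=-0.001, ω=-0.036
apply F[13]=-0.188 → step 14: x=0.024, v=0.050, θ=-0.001, ω=-0.031
apply F[14]=-0.177 → step 15: x=0.025, v=0.045, θ=-0.002, ω=-0.026
apply F[15]=-0.167 → step 16: x=0.026, v=0.041, θ=-0.003, ω=-0.022
apply F[16]=-0.157 → step 17: x=0.027, v=0.037, θ=-0.003, ω=-0.019
apply F[17]=-0.148 → step 18: x=0.027, v=0.033, θ=-0.003, ω=-0.015
apply F[18]=-0.140 → step 19: x=0.028, v=0.030, θ=-0.004, ω=-0.013
apply F[19]=-0.133 → step 20: x=0.028, v=0.027, θ=-0.004, ω=-0.010
apply F[20]=-0.126 → step 21: x=0.029, v=0.024, θ=-0.004, ω=-0.008
apply F[21]=-0.119 → step 22: x=0.029, v=0.021, θ=-0.004, ω=-0.006
apply F[22]=-0.113 → step 23: x=0.030, v=0.019, θ=-0.004, ω=-0.004
apply F[23]=-0.108 → step 24: x=0.030, v=0.017, θ=-0.004, ω=-0.003
apply F[24]=-0.102 → step 25: x=0.030, v=0.014, θ=-0.004, ω=-0.002
apply F[25]=-0.097 → step 26: x=0.031, v=0.013, θ=-0.004, ω=-0.000
apply F[26]=-0.092 → step 27: x=0.031, v=0.011, θ=-0.004, ω=0.000
apply F[27]=-0.088 → step 28: x=0.031, v=0.009, θ=-0.004, ω=0.001
apply F[28]=-0.084 → step 29: x=0.031, v=0.008, θ=-0.004, ω=0.002
apply F[29]=-0.081 → step 30: x=0.031, v=0.006, θ=-0.004, ω=0.003
apply F[30]=-0.076 → step 31: x=0.032, v=0.005, θ=-0.004, ω=0.003
apply F[31]=-0.073 → step 32: x=0.032, v=0.004, θ=-0.004, ω=0.004
apply F[32]=-0.070 → step 33: x=0.032, v=0.002, θ=-0.004, ω=0.004
apply F[33]=-0.067 → step 34: x=0.032, v=0.001, θ=-0.004, ω=0.004
apply F[34]=-0.063 → step 35: x=0.032, v=0.000, θ=-0.004, ω=0.004
apply F[35]=-0.061 → step 36: x=0.032, v=-0.001, θ=-0.004, ω=0.005
apply F[36]=-0.058 → step 37: x=0.032, v=-0.001, θ=-0.004, ω=0.005
apply F[37]=-0.055 → step 38: x=0.032, v=-0.002, θ=-0.004, ω=0.005
apply F[38]=-0.053 → step 39: x=0.032, v=-0.003, θ=-0.003, ω=0.005

Answer: x=0.032, v=-0.003, θ=-0.003, ω=0.005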